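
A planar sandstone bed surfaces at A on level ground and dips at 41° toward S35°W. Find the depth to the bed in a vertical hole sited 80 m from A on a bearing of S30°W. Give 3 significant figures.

The hole lies 5° from the dip direction, so the down-dip offset is 80 × cos 5° = 79.70 m.
Depth = down-dip offset × tan(dip) = 79.70 × tan 41° = 79.70 × 0.8693
Depth = 69.28 m

69.3 m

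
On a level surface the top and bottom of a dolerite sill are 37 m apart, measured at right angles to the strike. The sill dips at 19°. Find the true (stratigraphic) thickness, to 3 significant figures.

12.0 m

True thickness t = w · sin(dip) = 37 × sin 19°
t = 37 × 0.3256 = 12.046 m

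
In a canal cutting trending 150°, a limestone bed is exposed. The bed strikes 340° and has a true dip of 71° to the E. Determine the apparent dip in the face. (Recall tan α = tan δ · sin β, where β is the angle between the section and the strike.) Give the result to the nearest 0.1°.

26.8°

Angle between strike (340°) and section (150°): β = 10°.
tan α = tan 71° × sin 10° = 2.9042 × 0.1736 = 0.5043
apparent dip = arctan 0.5043 = 26.76°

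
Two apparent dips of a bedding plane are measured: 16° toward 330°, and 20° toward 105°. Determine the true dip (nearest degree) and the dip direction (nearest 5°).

true dip 40°, dip direction 040°

Each apparent-dip line lies in the plane. As unit vectors (x east, y north, z up), v₁ plunges 16°→330° and v₂ plunges 20°→105°.
Cross product v₁ × v₂ gives the pole to the plane: n ∝ (0.352, 0.415, 0.639).
Dip δ = arctan(|n_h|/n_z) = arctan(0.544/0.639) = 40.4°.
The horizontal component of n points toward azimuth atan2(n_x, n_y) = 40°, the dip direction.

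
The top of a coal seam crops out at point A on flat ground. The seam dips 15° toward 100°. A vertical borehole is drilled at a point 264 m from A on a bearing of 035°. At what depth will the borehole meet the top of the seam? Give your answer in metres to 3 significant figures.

The hole lies 65° from the dip direction, so the down-dip offset is 264 × cos 65° = 111.57 m.
Depth = down-dip offset × tan(dip) = 111.57 × tan 15° = 111.57 × 0.2679
Depth = 29.90 m

29.9 m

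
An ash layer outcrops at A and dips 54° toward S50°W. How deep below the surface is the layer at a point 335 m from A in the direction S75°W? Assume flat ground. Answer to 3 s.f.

The hole lies 25° from the dip direction, so the down-dip offset is 335 × cos 25° = 303.61 m.
Depth = down-dip offset × tan(dip) = 303.61 × tan 54° = 303.61 × 1.3764
Depth = 417.89 m

418 m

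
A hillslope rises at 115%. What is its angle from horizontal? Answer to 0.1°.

tan θ = 115/100 = 1.1500
θ = arctan(1.1500) = 48.99°

49.0°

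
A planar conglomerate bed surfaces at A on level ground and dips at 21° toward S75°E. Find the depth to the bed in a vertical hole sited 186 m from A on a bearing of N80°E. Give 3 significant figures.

64.7 m

The hole lies 25° from the dip direction, so the down-dip offset is 186 × cos 25° = 168.57 m.
Depth = down-dip offset × tan(dip) = 168.57 × tan 21° = 168.57 × 0.3839
Depth = 64.71 m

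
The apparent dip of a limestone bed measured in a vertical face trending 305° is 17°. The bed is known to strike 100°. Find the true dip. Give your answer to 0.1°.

The section is 25° from the strike.
tan δ = tan α / sin β = tan 17° / sin 25° = 0.3057 / 0.4226 = 0.7234
true dip = arctan 0.7234 = 35.88°

35.9°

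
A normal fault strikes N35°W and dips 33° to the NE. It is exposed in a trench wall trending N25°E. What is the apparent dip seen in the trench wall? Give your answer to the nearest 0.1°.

29.4°

The strike is N35°W and the section trends N25°E; the acute angle between them is β = 60°.
tan(apparent dip) = tan 33° · sin 60° = 0.5624
apparent dip = arctan 0.5624 = 29.35°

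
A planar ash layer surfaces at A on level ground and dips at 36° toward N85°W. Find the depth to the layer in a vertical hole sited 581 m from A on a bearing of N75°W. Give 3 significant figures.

The hole lies 10° from the dip direction, so the down-dip offset is 581 × cos 10° = 572.17 m.
Depth = down-dip offset × tan(dip) = 572.17 × tan 36° = 572.17 × 0.7265
Depth = 415.71 m

416 m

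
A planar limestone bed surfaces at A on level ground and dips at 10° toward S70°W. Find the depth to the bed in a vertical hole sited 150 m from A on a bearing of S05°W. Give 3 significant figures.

The hole lies 65° from the dip direction, so the down-dip offset is 150 × cos 65° = 63.39 m.
Depth = down-dip offset × tan(dip) = 63.39 × tan 10° = 63.39 × 0.1763
Depth = 11.18 m

11.2 m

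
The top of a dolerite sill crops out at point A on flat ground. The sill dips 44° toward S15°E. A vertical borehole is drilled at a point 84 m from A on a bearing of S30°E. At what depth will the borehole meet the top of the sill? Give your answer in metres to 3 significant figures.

78.4 m

The hole lies 15° from the dip direction, so the down-dip offset is 84 × cos 15° = 81.14 m.
Depth = down-dip offset × tan(dip) = 81.14 × tan 44° = 81.14 × 0.9657
Depth = 78.35 m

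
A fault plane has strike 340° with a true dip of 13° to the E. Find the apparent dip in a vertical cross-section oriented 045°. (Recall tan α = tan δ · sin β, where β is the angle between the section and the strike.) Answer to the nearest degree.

The strike is 340° and the section trends 045°; the acute angle between them is β = 65°.
tan(apparent dip) = tan 13° · sin 65° = 0.2092
apparent dip = arctan 0.2092 = 11.82°

12°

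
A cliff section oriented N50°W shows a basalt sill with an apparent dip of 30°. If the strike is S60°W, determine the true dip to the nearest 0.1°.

β = acute angle between strike S60°W and section N50°W = 70°.
tan δ = tan α / sin β = tan 30° / sin 70° = 0.5774 / 0.9397 = 0.6144
true dip = arctan 0.6144 = 31.57°

31.6°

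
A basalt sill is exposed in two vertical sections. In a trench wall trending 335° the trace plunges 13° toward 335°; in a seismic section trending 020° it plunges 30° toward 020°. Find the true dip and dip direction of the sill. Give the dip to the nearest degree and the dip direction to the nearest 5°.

true dip 32°, dip direction 045°

The two traces are lines in the plane: v₁ = (sin 335°·cos 13°, cos 335°·cos 13°, −sin 13°), v₂ = (sin 20°·cos 30°, cos 20°·cos 30°, −sin 30°).
Cross product v₁ × v₂ gives the pole to the plane: n ∝ (0.258, 0.273, 0.597).
tan δ = √(n_x²+n_y²)/n_z = 0.376/0.597, so δ = 32.2°.
Dip direction = azimuth of (n_x, n_y) = atan2(0.258, 0.273) = 43°.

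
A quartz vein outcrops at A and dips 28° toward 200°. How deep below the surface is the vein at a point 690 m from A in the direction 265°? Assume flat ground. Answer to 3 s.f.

The hole lies 65° from the dip direction, so the down-dip offset is 690 × cos 65° = 291.61 m.
Depth = down-dip offset × tan(dip) = 291.61 × tan 28° = 291.61 × 0.5317
Depth = 155.05 m

155 m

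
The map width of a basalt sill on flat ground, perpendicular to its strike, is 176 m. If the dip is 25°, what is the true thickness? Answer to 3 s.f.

74.4 m

True thickness t = w · sin(dip) = 176 × sin 25°
t = 176 × 0.4226 = 74.381 m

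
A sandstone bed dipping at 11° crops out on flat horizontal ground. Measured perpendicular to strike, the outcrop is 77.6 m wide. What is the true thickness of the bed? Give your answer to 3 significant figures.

14.8 m

True thickness t = w · sin(dip) = 77.6 × sin 11°
t = 77.6 × 0.1908 = 14.807 m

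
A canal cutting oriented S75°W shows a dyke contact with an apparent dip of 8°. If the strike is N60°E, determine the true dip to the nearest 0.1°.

The section is 15° from the strike.
tan δ = tan α / sin β = tan 8° / sin 15° = 0.1405 / 0.2588 = 0.5430
δ = arctan(0.5430) = 28.50°

28.5°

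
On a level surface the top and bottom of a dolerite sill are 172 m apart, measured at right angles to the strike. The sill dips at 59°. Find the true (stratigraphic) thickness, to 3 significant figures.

147 m

True thickness t = w · sin(dip) = 172 × sin 59°
t = 172 × 0.8572 = 147.433 m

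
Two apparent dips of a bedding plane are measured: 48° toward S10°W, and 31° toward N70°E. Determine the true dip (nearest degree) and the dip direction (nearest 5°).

The two traces are lines in the plane: v₁ = (sin 190°·cos 48°, cos 190°·cos 48°, −sin 48°), v₂ = (sin 70°·cos 31°, cos 70°·cos 31°, −sin 31°).
The plane normal is n = v₁ × v₂ ∝ (0.557, -0.658, 0.497).
Dip δ = arctan(|n_h|/n_z) = arctan(0.863/0.497) = 60.1°.
Dip direction = azimuth of (n_x, n_y) = atan2(0.557, -0.658) = 140°.

true dip 60°, dip direction 140°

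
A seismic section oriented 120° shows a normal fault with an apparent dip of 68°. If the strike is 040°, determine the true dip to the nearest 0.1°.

β = acute angle between strike 040° and section 120° = 80°.
tan δ = tan α / sin β = tan 68° / sin 80° = 2.4751 / 0.9848 = 2.5133
true dip = arctan 2.5133 = 68.30°

68.3°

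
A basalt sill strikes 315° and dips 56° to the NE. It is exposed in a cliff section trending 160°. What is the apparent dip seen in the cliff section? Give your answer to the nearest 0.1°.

32.1°

The strike is 315° and the section trends 160°; the acute angle between them is β = 25°.
tan(apparent dip) = tan 56° · sin 25° = 0.6266
apparent dip = arctan 0.6266 = 32.07°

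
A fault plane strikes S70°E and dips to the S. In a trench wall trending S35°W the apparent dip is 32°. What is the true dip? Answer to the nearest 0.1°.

The section is 75° from the strike.
tan(true dip) = tan 32° / sin 75° = 0.6469
δ = arctan(0.6469) = 32.90°

32.9°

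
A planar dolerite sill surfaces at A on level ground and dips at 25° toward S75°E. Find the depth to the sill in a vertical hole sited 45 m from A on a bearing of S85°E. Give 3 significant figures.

The hole lies 10° from the dip direction, so the down-dip offset is 45 × cos 10° = 44.32 m.
Depth = down-dip offset × tan(dip) = 44.32 × tan 25° = 44.32 × 0.4663
Depth = 20.67 m

20.7 m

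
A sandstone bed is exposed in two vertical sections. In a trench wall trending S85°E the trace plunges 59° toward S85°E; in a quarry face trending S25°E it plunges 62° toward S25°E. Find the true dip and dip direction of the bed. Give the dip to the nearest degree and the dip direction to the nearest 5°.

Represent each trace as a vector plunging at its apparent dip toward its trend (east-north-up frame): v₁ = (0.513, -0.045, -0.857), v₂ = (0.198, -0.425, -0.883).
Cross product v₁ × v₂ gives the pole to the plane: n ∝ (0.325, -0.283, 0.209).
tan δ = √(n_x²+n_y²)/n_z = 0.431/0.209, so δ = 64.1°.
Dip direction = atan2(0.325, -0.283) = 131° (azimuth of n's horizontal projection).

true dip 64°, dip direction 130°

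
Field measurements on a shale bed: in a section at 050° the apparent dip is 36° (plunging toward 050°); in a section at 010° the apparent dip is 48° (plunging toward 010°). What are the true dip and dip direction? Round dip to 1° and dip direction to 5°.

true dip 48°, dip direction 000°

Represent each trace as a vector plunging at its apparent dip toward its trend (east-north-up frame): v₁ = (0.620, 0.520, -0.588), v₂ = (0.116, 0.659, -0.743).
Cross product v₁ × v₂ gives the pole to the plane: n ∝ (0.001, 0.392, 0.348).
Dip δ = arctan(|n_h|/n_z) = arctan(0.392/0.348) = 48.4°.
Dip direction = atan2(0.001, 0.392) = 0° (azimuth of n's horizontal projection).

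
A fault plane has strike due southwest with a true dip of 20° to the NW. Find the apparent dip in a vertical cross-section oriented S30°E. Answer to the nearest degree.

The section lies 75° from the strike.
tan α = tan 20° × sin 75° = 0.3640 × 0.9659 = 0.3516
α = arctan(0.3516) = 19.37°

19°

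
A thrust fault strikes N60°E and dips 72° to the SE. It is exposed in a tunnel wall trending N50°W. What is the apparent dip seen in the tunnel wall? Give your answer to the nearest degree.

The strike is N60°E and the section trends N50°W; the acute angle between them is β = 70°.
tan(apparent dip) = tan 72° · sin 70° = 2.8921
apparent dip = arctan 2.8921 = 70.93°

71°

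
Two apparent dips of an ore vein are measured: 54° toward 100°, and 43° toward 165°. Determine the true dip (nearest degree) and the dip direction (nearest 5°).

The two traces are lines in the plane: v₁ = (sin 100°·cos 54°, cos 100°·cos 54°, −sin 54°), v₂ = (sin 165°·cos 43°, cos 165°·cos 43°, −sin 43°).
The plane normal is n = v₁ × v₂ ∝ (0.502, -0.242, 0.390).
True dip = arccos(n_z / |n|) = arccos(0.5731) = 55.0°.
Dip direction = atan2(0.502, -0.242) = 116° (azimuth of n's horizontal projection).

true dip 55°, dip direction 115°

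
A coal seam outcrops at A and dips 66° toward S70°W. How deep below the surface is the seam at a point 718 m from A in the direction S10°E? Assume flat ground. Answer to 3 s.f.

The hole lies 80° from the dip direction, so the down-dip offset is 718 × cos 80° = 124.68 m.
Depth = down-dip offset × tan(dip) = 124.68 × tan 66° = 124.68 × 2.2460
Depth = 280.03 m

280 m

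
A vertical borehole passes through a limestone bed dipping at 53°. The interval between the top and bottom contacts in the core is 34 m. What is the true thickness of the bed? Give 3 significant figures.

True thickness t = h · cos(dip) = 34 × cos 53°
t = 34 × 0.6018 = 20.462 m

20.5 m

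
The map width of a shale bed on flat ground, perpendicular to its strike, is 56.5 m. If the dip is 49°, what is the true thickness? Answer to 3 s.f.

42.6 m

True thickness t = w · sin(dip) = 56.5 × sin 49°
t = 56.5 × 0.7547 = 42.641 m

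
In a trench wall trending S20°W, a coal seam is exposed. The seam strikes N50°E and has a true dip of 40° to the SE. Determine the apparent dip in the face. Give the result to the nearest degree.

23°

The strike is N50°E and the section trends S20°W; the acute angle between them is β = 30°.
tan(apparent dip) = tan 40° · sin 30° = 0.4195
apparent dip = arctan 0.4195 = 22.76°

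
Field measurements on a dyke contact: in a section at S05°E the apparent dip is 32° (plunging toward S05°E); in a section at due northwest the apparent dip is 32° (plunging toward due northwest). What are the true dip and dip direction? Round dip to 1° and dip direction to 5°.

Each apparent-dip line lies in the plane. As unit vectors (x east, y north, z up), v₁ plunges 32°→S05°E and v₂ plunges 32°→due northwest.
The plane normal is n = v₁ × v₂ ∝ (-0.765, -0.357, 0.462).
True dip = arccos(n_z / |n|) = arccos(0.4801) = 61.3°.
Dip direction = atan2(-0.765, -0.357) = 245° (azimuth of n's horizontal projection).

true dip 61°, dip direction 245°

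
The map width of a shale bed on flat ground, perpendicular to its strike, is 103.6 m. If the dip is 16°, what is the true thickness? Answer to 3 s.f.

True thickness t = w · sin(dip) = 103.6 × sin 16°
t = 103.6 × 0.2756 = 28.556 m

28.6 m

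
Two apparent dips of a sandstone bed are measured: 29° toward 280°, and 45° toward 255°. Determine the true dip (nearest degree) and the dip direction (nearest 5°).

Each apparent-dip line lies in the plane. As unit vectors (x east, y north, z up), v₁ plunges 29°→280° and v₂ plunges 45°→255°.
Cross product v₁ × v₂ gives the pole to the plane: n ∝ (-0.196, -0.278, 0.261).
tan δ = √(n_x²+n_y²)/n_z = 0.340/0.261, so δ = 52.5°.
The horizontal component of n points toward azimuth atan2(n_x, n_y) = 215°, the dip direction.

true dip 52°, dip direction 215°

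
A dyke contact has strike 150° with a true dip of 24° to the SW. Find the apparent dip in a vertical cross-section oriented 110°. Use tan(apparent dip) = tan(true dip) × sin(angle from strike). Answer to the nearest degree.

Angle between strike (150°) and section (110°): β = 40°.
tan(apparent dip) = tan 24° · sin 40° = 0.2862
apparent dip = arctan 0.2862 = 15.97°

16°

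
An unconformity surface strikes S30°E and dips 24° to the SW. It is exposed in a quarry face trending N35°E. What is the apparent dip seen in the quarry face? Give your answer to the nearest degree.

The strike is S30°E and the section trends N35°E; the acute angle between them is β = 65°.
tan(apparent dip) = tan 24° · sin 65° = 0.4035
apparent dip = arctan 0.4035 = 21.97°

22°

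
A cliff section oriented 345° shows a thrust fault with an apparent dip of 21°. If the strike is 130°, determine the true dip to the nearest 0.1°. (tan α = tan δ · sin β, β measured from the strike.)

β = acute angle between strike 130° and section 345° = 35°.
tan δ = tan α / sin β = tan 21° / sin 35° = 0.3839 / 0.5736 = 0.6692
true dip = arctan 0.6692 = 33.79°

33.8°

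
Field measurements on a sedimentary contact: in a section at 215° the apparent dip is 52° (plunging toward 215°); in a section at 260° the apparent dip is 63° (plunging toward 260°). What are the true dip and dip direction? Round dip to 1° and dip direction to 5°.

true dip 63°, dip direction 265°

Each apparent-dip line lies in the plane. As unit vectors (x east, y north, z up), v₁ plunges 52°→215° and v₂ plunges 63°→260°.
Cross product v₁ × v₂ gives the pole to the plane: n ∝ (-0.387, -0.038, 0.198).
True dip = arccos(n_z / |n|) = arccos(0.4529) = 63.1°.
The horizontal component of n points toward azimuth atan2(n_x, n_y) = 264°, the dip direction.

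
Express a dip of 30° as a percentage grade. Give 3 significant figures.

grade % = 100 × tan 30° = 100 × 0.5774

57.7%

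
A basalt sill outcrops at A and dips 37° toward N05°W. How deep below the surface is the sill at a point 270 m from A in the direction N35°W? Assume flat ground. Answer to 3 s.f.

176 m

The hole lies 30° from the dip direction, so the down-dip offset is 270 × cos 30° = 233.83 m.
Depth = down-dip offset × tan(dip) = 233.83 × tan 37° = 233.83 × 0.7536
Depth = 176.20 m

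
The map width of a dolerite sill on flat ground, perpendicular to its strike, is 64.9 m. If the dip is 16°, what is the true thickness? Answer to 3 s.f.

True thickness t = w · sin(dip) = 64.9 × sin 16°
t = 64.9 × 0.2756 = 17.889 m

17.9 m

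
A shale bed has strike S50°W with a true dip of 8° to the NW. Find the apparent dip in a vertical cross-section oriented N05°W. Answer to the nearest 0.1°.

The section lies 55° from the strike.
tan(apparent dip) = tan 8° · sin 55° = 0.1151
apparent dip = arctan 0.1151 = 6.57°

6.6°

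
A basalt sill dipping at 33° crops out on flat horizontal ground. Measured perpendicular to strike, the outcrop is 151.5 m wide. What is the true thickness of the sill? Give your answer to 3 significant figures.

True thickness t = w · sin(dip) = 151.5 × sin 33°
t = 151.5 × 0.5446 = 82.513 m

82.5 m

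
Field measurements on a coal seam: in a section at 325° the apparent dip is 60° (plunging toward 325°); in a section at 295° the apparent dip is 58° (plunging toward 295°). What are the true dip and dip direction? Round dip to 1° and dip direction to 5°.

The two traces are lines in the plane: v₁ = (sin 325°·cos 60°, cos 325°·cos 60°, −sin 60°), v₂ = (sin 295°·cos 58°, cos 295°·cos 58°, −sin 58°).
The plane normal is n = v₁ × v₂ ∝ (-0.153, 0.173, 0.132).
True dip = arccos(n_z / |n|) = arccos(0.4975) = 60.2°.
Dip direction = azimuth of (n_x, n_y) = atan2(-0.153, 0.173) = 318°.

true dip 60°, dip direction 320°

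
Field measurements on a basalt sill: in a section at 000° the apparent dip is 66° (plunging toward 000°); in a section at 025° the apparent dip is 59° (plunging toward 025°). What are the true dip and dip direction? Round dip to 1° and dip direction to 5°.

true dip 67°, dip direction 340°

Represent each trace as a vector plunging at its apparent dip toward its trend (east-north-up frame): v₁ = (0.000, 0.407, -0.914), v₂ = (0.218, 0.467, -0.857).
Cross product v₁ × v₂ gives the pole to the plane: n ∝ (-0.078, 0.199, 0.089).
True dip = arccos(n_z / |n|) = arccos(0.3830) = 67.5°.
The horizontal component of n points toward azimuth atan2(n_x, n_y) = 339°, the dip direction.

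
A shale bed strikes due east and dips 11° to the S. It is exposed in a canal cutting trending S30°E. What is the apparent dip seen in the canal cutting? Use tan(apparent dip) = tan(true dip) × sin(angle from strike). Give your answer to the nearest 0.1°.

The section lies 60° from the strike.
tan(apparent dip) = tan 11° · sin 60° = 0.1683
α = arctan(0.1683) = 9.56°

9.6°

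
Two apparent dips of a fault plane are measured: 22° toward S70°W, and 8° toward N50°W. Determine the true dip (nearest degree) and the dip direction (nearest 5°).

true dip 22°, dip direction 240°

The two traces are lines in the plane: v₁ = (sin 250°·cos 22°, cos 250°·cos 22°, −sin 22°), v₂ = (sin 310°·cos 8°, cos 310°·cos 8°, −sin 8°).
n = v₁ × v₂ = (-0.283, -0.163, 0.795) (taken with n_z > 0).
Dip δ = arctan(|n_h|/n_z) = arctan(0.326/0.795) = 22.3°.
The horizontal component of n points toward azimuth atan2(n_x, n_y) = 240°, the dip direction.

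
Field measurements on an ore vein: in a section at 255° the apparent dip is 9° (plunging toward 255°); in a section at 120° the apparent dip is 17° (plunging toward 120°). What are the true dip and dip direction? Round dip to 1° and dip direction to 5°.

Each apparent-dip line lies in the plane. As unit vectors (x east, y north, z up), v₁ plunges 9°→255° and v₂ plunges 17°→120°.
Cross product v₁ × v₂ gives the pole to the plane: n ∝ (-0.000, -0.408, 0.668).
tan δ = √(n_x²+n_y²)/n_z = 0.408/0.668, so δ = 31.5°.
The horizontal component of n points toward azimuth atan2(n_x, n_y) = 180°, the dip direction.

true dip 31°, dip direction 180°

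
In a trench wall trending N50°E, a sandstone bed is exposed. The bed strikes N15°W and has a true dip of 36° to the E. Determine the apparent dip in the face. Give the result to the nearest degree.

The section lies 65° from the strike.
tan α = tan 36° × sin 65° = 0.7265 × 0.9063 = 0.6585
apparent dip = arctan 0.6585 = 33.36°

33°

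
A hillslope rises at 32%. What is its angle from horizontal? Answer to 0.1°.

tan θ = 32/100 = 0.3200
θ = arctan(0.3200) = 17.74°

17.7°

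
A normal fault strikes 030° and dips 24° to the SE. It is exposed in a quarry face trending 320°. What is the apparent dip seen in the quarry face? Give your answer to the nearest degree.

The strike is 030° and the section trends 320°; the acute angle between them is β = 70°.
tan α = tan 24° × sin 70° = 0.4452 × 0.9397 = 0.4184
apparent dip = arctan 0.4184 = 22.70°

23°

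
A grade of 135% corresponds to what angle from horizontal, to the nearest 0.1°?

53.5°

tan θ = 135/100 = 1.3500
θ = arctan(1.3500) = 53.47°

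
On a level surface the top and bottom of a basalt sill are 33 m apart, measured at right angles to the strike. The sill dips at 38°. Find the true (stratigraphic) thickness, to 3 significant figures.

20.3 m

True thickness t = w · sin(dip) = 33 × sin 38°
t = 33 × 0.6157 = 20.317 m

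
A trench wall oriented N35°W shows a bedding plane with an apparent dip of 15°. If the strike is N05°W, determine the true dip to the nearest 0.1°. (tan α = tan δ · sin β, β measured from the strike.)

The section is 30° from the strike.
tan δ = tan α / sin β = tan 15° / sin 30° = 0.2679 / 0.5000 = 0.5359
true dip = arctan 0.5359 = 28.19°

28.2°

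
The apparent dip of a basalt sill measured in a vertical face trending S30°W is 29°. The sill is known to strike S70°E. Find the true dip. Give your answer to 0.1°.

β = acute angle between strike S70°E and section S30°W = 80°.
tan δ = tan α / sin β = tan 29° / sin 80° = 0.5543 / 0.9848 = 0.5629
δ = arctan(0.5629) = 29.37°

29.4°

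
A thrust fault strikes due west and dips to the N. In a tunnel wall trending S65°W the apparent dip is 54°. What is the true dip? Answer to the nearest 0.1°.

The section is 25° from the strike.
tan δ = tan α / sin β = tan 54° / sin 25° = 1.3764 / 0.4226 = 3.2568
δ = arctan(3.2568) = 72.93°

72.9°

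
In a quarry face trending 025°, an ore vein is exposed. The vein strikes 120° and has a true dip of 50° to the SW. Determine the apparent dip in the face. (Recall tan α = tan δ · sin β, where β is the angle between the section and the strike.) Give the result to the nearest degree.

The section lies 85° from the strike.
tan α = tan 50° × sin 85° = 1.1918 × 0.9962 = 1.1872
apparent dip = arctan 1.1872 = 49.89°

50°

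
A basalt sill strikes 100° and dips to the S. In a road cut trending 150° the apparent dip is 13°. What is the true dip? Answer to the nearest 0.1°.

16.8°

The section is 50° from the strike.
tan δ = tan α / sin β = tan 13° / sin 50° = 0.2309 / 0.7660 = 0.3014
δ = arctan(0.3014) = 16.77°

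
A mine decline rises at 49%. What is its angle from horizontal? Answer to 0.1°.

tan θ = 49/100 = 0.4900
θ = arctan(0.4900) = 26.10°

26.1°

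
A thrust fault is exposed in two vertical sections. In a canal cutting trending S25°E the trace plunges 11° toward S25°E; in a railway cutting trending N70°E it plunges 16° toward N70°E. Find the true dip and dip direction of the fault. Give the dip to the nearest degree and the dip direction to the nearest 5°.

The two traces are lines in the plane: v₁ = (sin 155°·cos 11°, cos 155°·cos 11°, −sin 11°), v₂ = (sin 70°·cos 16°, cos 70°·cos 16°, −sin 16°).
Cross product v₁ × v₂ gives the pole to the plane: n ∝ (0.308, -0.058, 0.940).
Dip δ = arctan(|n_h|/n_z) = arctan(0.313/0.940) = 18.4°.
The horizontal component of n points toward azimuth atan2(n_x, n_y) = 101°, the dip direction.

true dip 18°, dip direction 100°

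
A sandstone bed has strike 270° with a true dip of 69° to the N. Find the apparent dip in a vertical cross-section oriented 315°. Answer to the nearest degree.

62°

Angle between strike (270°) and section (315°): β = 45°.
tan(apparent dip) = tan 69° · sin 45° = 1.8421
apparent dip = arctan 1.8421 = 61.50°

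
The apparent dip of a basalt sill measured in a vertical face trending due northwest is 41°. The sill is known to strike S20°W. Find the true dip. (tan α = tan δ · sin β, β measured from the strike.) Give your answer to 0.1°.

The section is 65° from the strike.
tan(true dip) = tan 41° / sin 65° = 0.9592
true dip = arctan 0.9592 = 43.81°

43.8°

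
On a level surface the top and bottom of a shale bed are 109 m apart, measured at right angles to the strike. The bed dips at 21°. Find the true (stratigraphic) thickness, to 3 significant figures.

39.1 m

True thickness t = w · sin(dip) = 109 × sin 21°
t = 109 × 0.3584 = 39.062 m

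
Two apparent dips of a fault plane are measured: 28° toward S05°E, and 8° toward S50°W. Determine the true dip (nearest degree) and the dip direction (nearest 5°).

Represent each trace as a vector plunging at its apparent dip toward its trend (east-north-up frame): v₁ = (0.077, -0.880, -0.469), v₂ = (-0.759, -0.637, -0.139).
The plane normal is n = v₁ × v₂ ∝ (0.176, -0.367, 0.716).
True dip = arccos(n_z / |n|) = arccos(0.8694) = 29.6°.
Dip direction = azimuth of (n_x, n_y) = atan2(0.176, -0.367) = 154°.

true dip 30°, dip direction 155°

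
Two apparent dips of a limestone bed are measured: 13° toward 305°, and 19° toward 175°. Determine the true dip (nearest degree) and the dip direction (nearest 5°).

true dip 34°, dip direction 235°

The two traces are lines in the plane: v₁ = (sin 305°·cos 13°, cos 305°·cos 13°, −sin 13°), v₂ = (sin 175°·cos 19°, cos 175°·cos 19°, −sin 19°).
Cross product v₁ × v₂ gives the pole to the plane: n ∝ (-0.394, -0.278, 0.706).
tan δ = √(n_x²+n_y²)/n_z = 0.482/0.706, so δ = 34.3°.
The horizontal component of n points toward azimuth atan2(n_x, n_y) = 235°, the dip direction.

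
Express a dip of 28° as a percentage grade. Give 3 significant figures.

53.2%

grade % = 100 × tan 28° = 100 × 0.5317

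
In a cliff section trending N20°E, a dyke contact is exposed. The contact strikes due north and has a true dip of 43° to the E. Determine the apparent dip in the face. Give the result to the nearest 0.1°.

17.7°

Angle between strike (due north) and section (N20°E): β = 20°.
tan(apparent dip) = tan 43° · sin 20° = 0.3189
α = arctan(0.3189) = 17.69°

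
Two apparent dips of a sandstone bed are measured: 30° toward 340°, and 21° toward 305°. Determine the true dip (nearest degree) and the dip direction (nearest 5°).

true dip 31°, dip direction 355°

The two traces are lines in the plane: v₁ = (sin 340°·cos 30°, cos 340°·cos 30°, −sin 30°), v₂ = (sin 305°·cos 21°, cos 305°·cos 21°, −sin 21°).
The plane normal is n = v₁ × v₂ ∝ (-0.024, 0.276, 0.464).
tan δ = √(n_x²+n_y²)/n_z = 0.277/0.464, so δ = 30.9°.
The horizontal component of n points toward azimuth atan2(n_x, n_y) = 355°, the dip direction.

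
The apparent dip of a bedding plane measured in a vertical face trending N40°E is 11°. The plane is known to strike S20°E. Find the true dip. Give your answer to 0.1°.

β = acute angle between strike S20°E and section N40°E = 60°.
tan δ = tan α / sin β = tan 11° / sin 60° = 0.1944 / 0.8660 = 0.2245
δ = arctan(0.2245) = 12.65°

12.7°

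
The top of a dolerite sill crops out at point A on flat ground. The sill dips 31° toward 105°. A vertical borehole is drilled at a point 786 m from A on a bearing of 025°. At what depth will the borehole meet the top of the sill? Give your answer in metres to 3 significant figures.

The hole lies 80° from the dip direction, so the down-dip offset is 786 × cos 80° = 136.49 m.
Depth = down-dip offset × tan(dip) = 136.49 × tan 31° = 136.49 × 0.6009
Depth = 82.01 m

82.0 m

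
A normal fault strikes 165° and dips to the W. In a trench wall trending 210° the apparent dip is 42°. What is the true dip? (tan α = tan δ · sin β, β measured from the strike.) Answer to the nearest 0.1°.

β = acute angle between strike 165° and section 210° = 45°.
tan δ = tan α / sin β = tan 42° / sin 45° = 0.9004 / 0.7071 = 1.2734
δ = arctan(1.2734) = 51.86°

51.9°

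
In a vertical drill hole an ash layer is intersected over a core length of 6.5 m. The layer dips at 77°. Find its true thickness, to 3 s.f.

1.46 m

True thickness t = h · cos(dip) = 6.5 × cos 77°
t = 6.5 × 0.2250 = 1.462 m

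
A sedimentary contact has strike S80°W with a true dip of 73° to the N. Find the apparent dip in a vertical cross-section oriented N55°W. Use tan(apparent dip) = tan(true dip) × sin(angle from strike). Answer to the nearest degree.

The section lies 45° from the strike.
tan(apparent dip) = tan 73° · sin 45° = 2.3128
apparent dip = arctan 2.3128 = 66.62°

67°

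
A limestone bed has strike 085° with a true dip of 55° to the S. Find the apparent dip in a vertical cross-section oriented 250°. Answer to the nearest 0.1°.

20.3°

The strike is 085° and the section trends 250°; the acute angle between them is β = 15°.
tan(apparent dip) = tan 55° · sin 15° = 0.3696
apparent dip = arctan 0.3696 = 20.29°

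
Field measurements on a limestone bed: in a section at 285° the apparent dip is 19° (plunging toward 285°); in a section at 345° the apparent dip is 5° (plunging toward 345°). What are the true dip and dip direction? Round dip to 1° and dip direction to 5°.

The two traces are lines in the plane: v₁ = (sin 285°·cos 19°, cos 285°·cos 19°, −sin 19°), v₂ = (sin 345°·cos 5°, cos 345°·cos 5°, −sin 5°).
The plane normal is n = v₁ × v₂ ∝ (-0.292, -0.004, 0.816).
tan δ = √(n_x²+n_y²)/n_z = 0.292/0.816, so δ = 19.7°.
Dip direction = azimuth of (n_x, n_y) = atan2(-0.292, -0.004) = 269°.

true dip 20°, dip direction 270°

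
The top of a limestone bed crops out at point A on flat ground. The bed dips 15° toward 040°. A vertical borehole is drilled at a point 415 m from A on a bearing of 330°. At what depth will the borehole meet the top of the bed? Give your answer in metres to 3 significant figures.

The hole lies 70° from the dip direction, so the down-dip offset is 415 × cos 70° = 141.94 m.
Depth = down-dip offset × tan(dip) = 141.94 × tan 15° = 141.94 × 0.2679
Depth = 38.03 m

38.0 m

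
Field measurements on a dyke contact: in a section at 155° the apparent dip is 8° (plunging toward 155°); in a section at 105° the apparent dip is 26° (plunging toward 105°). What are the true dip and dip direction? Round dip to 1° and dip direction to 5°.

true dip 28°, dip direction 080°

The two traces are lines in the plane: v₁ = (sin 155°·cos 8°, cos 155°·cos 8°, −sin 8°), v₂ = (sin 105°·cos 26°, cos 105°·cos 26°, −sin 26°).
Cross product v₁ × v₂ gives the pole to the plane: n ∝ (0.361, 0.063, 0.682).
Dip δ = arctan(|n_h|/n_z) = arctan(0.366/0.682) = 28.3°.
The horizontal component of n points toward azimuth atan2(n_x, n_y) = 80°, the dip direction.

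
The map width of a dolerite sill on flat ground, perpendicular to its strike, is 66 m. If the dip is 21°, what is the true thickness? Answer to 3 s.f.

23.7 m

True thickness t = w · sin(dip) = 66 × sin 21°
t = 66 × 0.3584 = 23.652 m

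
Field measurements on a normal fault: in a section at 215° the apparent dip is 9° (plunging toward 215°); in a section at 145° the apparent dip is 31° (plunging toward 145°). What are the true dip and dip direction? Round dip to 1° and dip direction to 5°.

true dip 31°, dip direction 140°

Represent each trace as a vector plunging at its apparent dip toward its trend (east-north-up frame): v₁ = (-0.567, -0.809, -0.156), v₂ = (0.492, -0.702, -0.515).
The plane normal is n = v₁ × v₂ ∝ (0.307, -0.369, 0.796).
Dip δ = arctan(|n_h|/n_z) = arctan(0.480/0.796) = 31.1°.
Dip direction = azimuth of (n_x, n_y) = atan2(0.307, -0.369) = 140°.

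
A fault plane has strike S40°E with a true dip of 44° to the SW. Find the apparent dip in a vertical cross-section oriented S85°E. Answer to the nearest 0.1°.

Angle between strike (S40°E) and section (S85°E): β = 45°.
tan(apparent dip) = tan 44° · sin 45° = 0.6828
apparent dip = arctan 0.6828 = 34.33°

34.3°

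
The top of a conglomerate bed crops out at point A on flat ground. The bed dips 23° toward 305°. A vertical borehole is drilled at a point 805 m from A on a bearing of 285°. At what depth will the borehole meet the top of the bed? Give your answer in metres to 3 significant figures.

321 m

The hole lies 20° from the dip direction, so the down-dip offset is 805 × cos 20° = 756.45 m.
Depth = down-dip offset × tan(dip) = 756.45 × tan 23° = 756.45 × 0.4245
Depth = 321.10 m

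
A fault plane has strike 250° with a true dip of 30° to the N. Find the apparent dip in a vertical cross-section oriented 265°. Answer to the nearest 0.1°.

The section lies 15° from the strike.
tan α = tan 30° × sin 15° = 0.5774 × 0.2588 = 0.1494
α = arctan(0.1494) = 8.50°

8.5°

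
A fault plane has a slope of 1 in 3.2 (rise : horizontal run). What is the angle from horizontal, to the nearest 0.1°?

tan θ = 1/3.2 = 0.3125
θ = arctan(0.3125) = 17.35°

17.4°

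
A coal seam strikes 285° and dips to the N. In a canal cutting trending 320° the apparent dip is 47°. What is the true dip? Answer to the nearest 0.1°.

61.9°

The section is 35° from the strike.
tan δ = tan α / sin β = tan 47° / sin 35° = 1.0724 / 0.5736 = 1.8696
δ = arctan(1.8696) = 61.86°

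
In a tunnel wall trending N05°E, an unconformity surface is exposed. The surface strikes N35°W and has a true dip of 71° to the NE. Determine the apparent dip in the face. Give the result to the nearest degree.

62°

Angle between strike (N35°W) and section (N05°E): β = 40°.
tan(apparent dip) = tan 71° · sin 40° = 1.8668
apparent dip = arctan 1.8668 = 61.82°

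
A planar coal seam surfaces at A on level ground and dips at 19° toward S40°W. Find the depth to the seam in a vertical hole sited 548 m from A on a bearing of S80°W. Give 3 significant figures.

145 m

The hole lies 40° from the dip direction, so the down-dip offset is 548 × cos 40° = 419.79 m.
Depth = down-dip offset × tan(dip) = 419.79 × tan 19° = 419.79 × 0.3443
Depth = 144.55 m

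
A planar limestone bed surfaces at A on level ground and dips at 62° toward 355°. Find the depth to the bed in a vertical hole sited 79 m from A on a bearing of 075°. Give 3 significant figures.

25.8 m

The hole lies 80° from the dip direction, so the down-dip offset is 79 × cos 80° = 13.72 m.
Depth = down-dip offset × tan(dip) = 13.72 × tan 62° = 13.72 × 1.8807
Depth = 25.80 m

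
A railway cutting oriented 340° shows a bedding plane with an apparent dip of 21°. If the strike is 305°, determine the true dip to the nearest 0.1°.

The section is 35° from the strike.
tan(true dip) = tan 21° / sin 35° = 0.6692
δ = arctan(0.6692) = 33.79°

33.8°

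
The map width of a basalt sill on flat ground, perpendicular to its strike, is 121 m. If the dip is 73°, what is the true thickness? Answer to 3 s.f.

116 m

True thickness t = w · sin(dip) = 121 × sin 73°
t = 121 × 0.9563 = 115.713 m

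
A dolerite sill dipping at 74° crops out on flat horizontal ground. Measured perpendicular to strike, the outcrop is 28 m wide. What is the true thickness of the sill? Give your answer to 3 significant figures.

True thickness t = w · sin(dip) = 28 × sin 74°
t = 28 × 0.9613 = 26.915 m

26.9 m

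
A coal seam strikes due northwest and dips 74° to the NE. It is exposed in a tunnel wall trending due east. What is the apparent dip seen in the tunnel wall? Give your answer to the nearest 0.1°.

The strike is due northwest and the section trends due east; the acute angle between them is β = 45°.
tan α = tan 74° × sin 45° = 3.4874 × 0.7071 = 2.4660
apparent dip = arctan 2.4660 = 67.93°

67.9°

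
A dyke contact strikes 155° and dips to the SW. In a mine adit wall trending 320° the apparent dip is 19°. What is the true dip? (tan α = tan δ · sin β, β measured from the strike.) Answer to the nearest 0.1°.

53.1°

β = acute angle between strike 155° and section 320° = 15°.
tan(true dip) = tan 19° / sin 15° = 1.3304
δ = arctan(1.3304) = 53.07°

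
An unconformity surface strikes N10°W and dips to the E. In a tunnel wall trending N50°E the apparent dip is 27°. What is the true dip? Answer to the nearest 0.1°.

30.5°

β = acute angle between strike N10°W and section N50°E = 60°.
tan(true dip) = tan 27° / sin 60° = 0.5883
true dip = arctan 0.5883 = 30.47°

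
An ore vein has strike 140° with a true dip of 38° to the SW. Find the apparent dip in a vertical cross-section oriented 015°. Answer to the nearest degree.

33°

The section lies 55° from the strike.
tan(apparent dip) = tan 38° · sin 55° = 0.6400
apparent dip = arctan 0.6400 = 32.62°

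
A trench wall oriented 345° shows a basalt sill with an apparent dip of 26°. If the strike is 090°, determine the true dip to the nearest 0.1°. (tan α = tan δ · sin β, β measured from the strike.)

β = acute angle between strike 090° and section 345° = 75°.
tan δ = tan α / sin β = tan 26° / sin 75° = 0.4877 / 0.9659 = 0.5049
δ = arctan(0.5049) = 26.79°

26.8°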